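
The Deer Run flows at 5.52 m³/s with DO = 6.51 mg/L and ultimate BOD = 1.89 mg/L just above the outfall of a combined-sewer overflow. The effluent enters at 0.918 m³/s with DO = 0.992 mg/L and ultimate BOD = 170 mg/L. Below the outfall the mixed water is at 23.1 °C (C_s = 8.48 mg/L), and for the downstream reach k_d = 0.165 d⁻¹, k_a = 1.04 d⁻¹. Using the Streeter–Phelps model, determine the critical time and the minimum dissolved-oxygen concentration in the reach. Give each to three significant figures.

t_c ≈ 1.15 d; minimum DO ≈ 5.09 mg/L

Mixed DO = (5.52×6.51 + 0.918×0.992)/(5.52+0.918) = 36.85/6.438 = 5.723 mg/L.
Mixed L₀ = (5.52×1.89 + 0.918×170)/(6.438) = 166.5/6.438 = 25.86 mg/L.
Initial deficit D₀ = C_s − DO₀ = 8.48 − 5.723 = 2.757 mg/L.
t_c = (1/0.8750) ln[(1.04/0.165)(1 − 2.757×0.8750/(0.165×25.86))] = 1.143 × ln(2.740) = 1.152 d.
D_c = (0.165/1.04) × 25.86 × e^(−0.165×1.152) = 0.1587 × 25.86 × 0.8269 = 3.393 mg/L.
Minimum DO = 8.48 − 3.393 = 5.087 mg/L.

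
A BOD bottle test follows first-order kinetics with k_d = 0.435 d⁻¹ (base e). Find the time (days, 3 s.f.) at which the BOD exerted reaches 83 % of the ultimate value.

y/L₀ = 1 − e^(−k_d t) = 0.83 ⇒ e^(−k_d t) = 0.170
t = −ln(0.170) / 0.435 = 1.772 / 0.435 = 4.073 d.

t ≈ 4.07 d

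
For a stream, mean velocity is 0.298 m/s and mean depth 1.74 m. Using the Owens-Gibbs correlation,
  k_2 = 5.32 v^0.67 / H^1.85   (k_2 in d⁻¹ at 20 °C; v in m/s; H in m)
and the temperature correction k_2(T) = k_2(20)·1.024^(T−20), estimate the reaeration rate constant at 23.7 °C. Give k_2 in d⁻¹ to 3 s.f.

k_2(20) = 5.32 × 0.298^0.67 / 1.74^1.85 = 5.32 × 0.4443 / 2.786 = 0.8484 d⁻¹.
k_2(23.7) = 0.8484 × 1.024^(23.7−20) = 0.8484 × 1.092 = 0.9263 d⁻¹.

k_2 ≈ 0.926 d⁻¹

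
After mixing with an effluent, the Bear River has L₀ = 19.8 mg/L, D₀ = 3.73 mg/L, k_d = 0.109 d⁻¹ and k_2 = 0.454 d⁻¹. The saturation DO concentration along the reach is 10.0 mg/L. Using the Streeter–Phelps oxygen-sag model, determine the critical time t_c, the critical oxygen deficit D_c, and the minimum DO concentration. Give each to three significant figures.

t_c = [1/(k_2−k_d)] ln[(k_2/k_d)(1 − D₀(k_2−k_d)/(k_d L₀))]
= [1/(0.454−0.109)] ln[(0.454/0.109)(1 − 3.73×0.3450/(0.109×19.8))]
= (1/0.3450) ln[4.165 × 0.4037] = 2.899 × ln(1.682) = 2.899 × 0.5198 = 1.507 d.
D_c = (k_d/k_2) L₀ e^(−k_d t_c) = (0.109/0.454) × 19.8 × e^(−0.109×1.507) = 0.2401 × 19.8 × 0.8486 = 4.034 mg/L.
Minimum DO = C_s − D_c = 10.0 − 4.034 = 5.966 mg/L.

t_c ≈ 1.51 d; D_c ≈ 4.03 mg/L; min DO ≈ 5.97 mg/L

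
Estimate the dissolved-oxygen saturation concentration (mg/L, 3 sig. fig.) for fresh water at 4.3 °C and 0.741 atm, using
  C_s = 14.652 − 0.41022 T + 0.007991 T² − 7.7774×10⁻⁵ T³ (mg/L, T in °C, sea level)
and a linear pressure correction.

At sea level: C_s = 14.652 − 0.41022×4.3 + 0.007991×4.3² − 7.7774×10⁻⁵×4.3³ = 13.03 mg/L.
Pressure correction: C_s' = 13.03 × 0.741 = 9.655 mg/L.

C_s ≈ 9.65 mg/L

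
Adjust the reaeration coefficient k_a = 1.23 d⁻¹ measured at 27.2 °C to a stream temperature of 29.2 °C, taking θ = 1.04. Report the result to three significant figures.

k_a ≈ 1.33 d⁻¹

k_a(T₂) = k_a(T₁) · θ^(T₂−T₁) = 1.23 × 1.04^(29.2−27.2)
= 1.23 × 1.04^2.00 = 1.23 × 1.082 = 1.330 d⁻¹.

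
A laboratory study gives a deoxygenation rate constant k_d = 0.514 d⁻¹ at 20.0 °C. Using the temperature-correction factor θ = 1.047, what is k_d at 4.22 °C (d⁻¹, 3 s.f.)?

k_d ≈ 0.249 d⁻¹

k_d(T₂) = k_d(T₁) · θ^(T₂−T₁) = 0.514 × 1.047^(4.22−20.0)
= 0.514 × 1.047^-15.8 = 0.514 × 0.4844 = 0.2490 d⁻¹.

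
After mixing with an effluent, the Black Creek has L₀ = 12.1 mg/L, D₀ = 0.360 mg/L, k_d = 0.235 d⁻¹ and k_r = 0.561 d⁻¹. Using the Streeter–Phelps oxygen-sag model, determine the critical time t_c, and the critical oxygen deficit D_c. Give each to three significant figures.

t_c ≈ 2.54 d; D_c ≈ 2.79 mg/L

With k_r/k_d = 2.387 and 1 − D₀(k_r−k_d)/(k_d L₀) = 0.9587,
t_c = ln(2.387 × 0.9587) / (0.561 − 0.235) = ln(2.289) / 0.3260 = 0.8280/0.3260 = 2.540 d.
L(t_c) = L₀ e^(−k_d t_c) = 12.1 × 0.5505 = 6.661 mg/L, and at the critical point k_r D_c = k_d L, so D_c = (0.235/0.561) × 6.661 = 2.790 mg/L.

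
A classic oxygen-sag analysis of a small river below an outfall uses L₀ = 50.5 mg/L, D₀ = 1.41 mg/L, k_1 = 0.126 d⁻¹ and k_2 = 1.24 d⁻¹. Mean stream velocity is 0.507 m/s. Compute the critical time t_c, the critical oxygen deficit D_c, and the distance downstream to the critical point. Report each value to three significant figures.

t_c ≈ 1.80 d; D_c ≈ 4.09 mg/L; x_c ≈ 78.8 km

t_c = [1/(k_2−k_1)] ln[(k_2/k_1)(1 − D₀(k_2−k_1)/(k_1 L₀))]
= [1/(1.24−0.126)] ln[(1.24/0.126)(1 − 1.41×1.114/(0.126×50.5))]
= (1/1.114) ln[9.841 × 0.7531] = 0.8977 × ln(7.412) = 0.8977 × 2.003 = 1.798 d.
D_c = (k_1/k_2) L₀ e^(−k_1 t_c) = (0.126/1.24) × 50.5 × e^(−0.126×1.798) = 0.1016 × 50.5 × 0.7973 = 4.091 mg/L.
x_c = v t_c = 0.507 m/s × 1.798 d × 86400 s/d = 78770 m ≈ 78.8 km.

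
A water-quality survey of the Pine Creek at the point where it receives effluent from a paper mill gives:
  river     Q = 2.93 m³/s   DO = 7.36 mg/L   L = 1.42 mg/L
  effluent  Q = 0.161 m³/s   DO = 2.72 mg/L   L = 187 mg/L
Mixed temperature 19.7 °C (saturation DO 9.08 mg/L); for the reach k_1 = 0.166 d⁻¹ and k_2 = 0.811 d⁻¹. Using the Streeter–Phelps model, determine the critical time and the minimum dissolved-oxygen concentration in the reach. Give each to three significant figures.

Mixed DO = (2.93×7.36 + 0.161×2.72)/(2.93+0.161) = 22.00/3.091 = 7.118 mg/L.
Mixed L₀ = (2.93×1.42 + 0.161×187)/(3.091) = 34.27/3.091 = 11.09 mg/L.
Initial deficit D₀ = C_s − DO₀ = 9.08 − 7.118 = 1.962 mg/L.
t_c = (1/0.6450) ln[(0.811/0.166)(1 − 1.962×0.6450/(0.166×11.09))] = 1.550 × ln(1.527) = 0.6558 d.
D_c = (0.166/0.811) × 11.09 × e^(−0.166×0.6558) = 0.2047 × 11.09 × 0.8968 = 2.035 mg/L.
Minimum DO = 9.08 − 2.035 = 7.045 mg/L.

t_c ≈ 0.656 d; minimum DO ≈ 7.04 mg/L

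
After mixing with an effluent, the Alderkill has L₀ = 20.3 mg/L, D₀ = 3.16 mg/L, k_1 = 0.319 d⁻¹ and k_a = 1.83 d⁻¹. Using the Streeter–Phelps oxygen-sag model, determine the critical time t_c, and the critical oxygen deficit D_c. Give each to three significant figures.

With k_a/k_1 = 5.737 and 1 − D₀(k_a−k_1)/(k_1 L₀) = 0.2627,
t_c = ln(5.737 × 0.2627) / (1.83 − 0.319) = ln(1.507) / 1.511 = 0.4100/1.511 = 0.2713 d.
D_c = (k_1/k_a) L₀ e^(−k_1 t_c) = (0.319/1.83) × 20.3 × e^(−0.319×0.2713) = 0.1743 × 20.3 × 0.9171 = 3.245 mg/L.

t_c ≈ 0.271 d; D_c ≈ 3.25 mg/L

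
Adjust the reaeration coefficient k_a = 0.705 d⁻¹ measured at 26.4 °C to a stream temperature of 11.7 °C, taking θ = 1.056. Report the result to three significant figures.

k_a ≈ 0.316 d⁻¹

k_a(T₂) = k_a(T₁) · θ^(T₂−T₁) = 0.705 × 1.056^(11.7−26.4)
= 0.705 × 1.056^-14.7 = 0.705 × 0.4489 = 0.3165 d⁻¹.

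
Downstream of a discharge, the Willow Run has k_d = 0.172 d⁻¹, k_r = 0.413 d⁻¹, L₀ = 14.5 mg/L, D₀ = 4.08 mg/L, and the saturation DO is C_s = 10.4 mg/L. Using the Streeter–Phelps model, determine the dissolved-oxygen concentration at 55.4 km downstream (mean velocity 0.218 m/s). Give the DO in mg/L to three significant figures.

DO ≈ 6.02 mg/L

Travel time t = x/v = 55.4 km / (0.218 m/s) = 55400 m / 0.218 m/s = 254100 s = 2.941 d.
k_d L₀/(k_r−k_d) = 0.172×14.5/(0.413−0.172) = 2.494/0.2410 = 10.35 mg/L.
e^(−k_d t) = e^(−0.172×2.941) = 0.6030; e^(−k_r t) = e^(−0.413×2.941) = 0.2968.
D = 10.35 × (0.6030 − 0.2968) + 4.08 × 0.2968 = 3.169 + 1.211 = 4.379 mg/L.
DO = C_s − D = 10.4 − 4.379 = 6.021 mg/L.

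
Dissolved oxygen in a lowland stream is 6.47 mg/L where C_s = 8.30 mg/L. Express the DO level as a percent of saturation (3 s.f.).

% saturation = C/C_s × 100 = 6.47/8.30 × 100 = 78.0 %.

78.0 % saturation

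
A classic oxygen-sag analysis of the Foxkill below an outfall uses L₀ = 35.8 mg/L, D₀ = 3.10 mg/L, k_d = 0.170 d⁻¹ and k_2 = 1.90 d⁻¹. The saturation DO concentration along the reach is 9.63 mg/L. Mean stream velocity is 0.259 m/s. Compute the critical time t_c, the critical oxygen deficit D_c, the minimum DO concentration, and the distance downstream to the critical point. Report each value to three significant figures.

With k_2/k_d = 11.18 and 1 − D₀(k_2−k_d)/(k_d L₀) = 0.1188,
t_c = ln(11.18 × 0.1188) / (1.90 − 0.170) = ln(1.328) / 1.730 = 0.2835/1.730 = 0.1639 d.
L(t_c) = L₀ e^(−k_d t_c) = 35.8 × 0.9725 = 34.82 mg/L, and at the critical point k_2 D_c = k_d L, so D_c = (0.170/1.90) × 34.82 = 3.115 mg/L.
Minimum DO = C_s − D_c = 9.63 − 3.115 = 6.515 mg/L.
x_c = v t_c = 0.259 m/s × 0.1639 d × 86400 s/d = 3667 m ≈ 3.67 km.

t_c ≈ 0.164 d; D_c ≈ 3.12 mg/L; min DO ≈ 6.51 mg/L; x_c ≈ 3.67 km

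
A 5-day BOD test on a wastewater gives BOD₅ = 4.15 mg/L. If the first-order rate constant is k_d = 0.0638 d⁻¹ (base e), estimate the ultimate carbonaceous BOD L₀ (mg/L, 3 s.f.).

L₀ ≈ 15.2 mg/L

BOD₅ = L₀(1 − e^(−5k_d)) ⇒ L₀ = BOD₅ / (1 − e^(−5×0.0638))
= 4.15 / (1 − 0.7269) = 4.15 / 0.2731 = 15.19 mg/L.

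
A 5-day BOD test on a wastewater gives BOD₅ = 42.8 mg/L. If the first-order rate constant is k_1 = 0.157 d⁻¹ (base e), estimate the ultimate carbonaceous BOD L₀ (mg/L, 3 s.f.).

L₀ ≈ 78.7 mg/L

BOD₅ = L₀(1 − e^(−5k_1)) ⇒ L₀ = BOD₅ / (1 − e^(−5×0.157))
= 42.8 / (1 − 0.4561) = 42.8 / 0.5439 = 78.69 mg/L.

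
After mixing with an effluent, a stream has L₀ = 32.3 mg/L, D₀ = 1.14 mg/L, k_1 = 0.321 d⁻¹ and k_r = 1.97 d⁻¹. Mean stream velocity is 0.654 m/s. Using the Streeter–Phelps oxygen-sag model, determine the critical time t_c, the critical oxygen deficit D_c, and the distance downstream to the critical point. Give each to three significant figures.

At the critical point dD/dt = 0, so k_1 L₀ e^(−k_1 t) = k_r D. Substituting D(t) from the Streeter–Phelps equation and solving for t gives
t_c = ln[(k_r/k_1)(1 − D₀(k_r−k_1)/(k_1 L₀))] / (k_r−k_1).
Here k_r−k_1 = 1.649 d⁻¹ and 1 − D₀(k_r−k_1)/(k_1 L₀) = 1 − 1.14×1.649/(0.321×32.3) = 0.8187, so
t_c = ln(6.137 × 0.8187) / 1.649 = 1.614 / 1.649 = 0.9790 d.
D_c = (k_1/k_r) L₀ e^(−k_1 t_c) = (0.321/1.97) × 32.3 × e^(−0.321×0.9790) = 0.1629 × 32.3 × 0.7303 = 3.844 mg/L.
x_c = v t_c = 0.654 m/s × 0.9790 d × 86400 s/d = 55320 m ≈ 55.3 km.

t_c ≈ 0.979 d; D_c ≈ 3.84 mg/L; x_c ≈ 55.3 km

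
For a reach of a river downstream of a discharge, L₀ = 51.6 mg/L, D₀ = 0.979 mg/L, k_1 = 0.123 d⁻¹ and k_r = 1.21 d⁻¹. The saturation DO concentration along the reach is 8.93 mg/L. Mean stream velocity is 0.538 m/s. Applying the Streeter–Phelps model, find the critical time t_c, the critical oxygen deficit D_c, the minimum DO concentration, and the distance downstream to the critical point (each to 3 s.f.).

With k_r/k_1 = 9.837 and 1 − D₀(k_r−k_1)/(k_1 L₀) = 0.8323,
t_c = ln(9.837 × 0.8323) / (1.21 − 0.123) = ln(8.188) / 1.087 = 2.103/1.087 = 1.934 d.
D_c = (k_1/k_r) L₀ e^(−k_1 t_c) = (0.123/1.21) × 51.6 × e^(−0.123×1.934) = 0.1017 × 51.6 × 0.7883 = 4.135 mg/L.
Minimum DO = C_s − D_c = 8.93 − 4.135 = 4.795 mg/L.
x_c = v t_c = 0.538 m/s × 1.934 d × 86400 s/d = 89920 m ≈ 89.9 km.

t_c ≈ 1.93 d; D_c ≈ 4.13 mg/L; min DO ≈ 4.80 mg/L; x_c ≈ 89.9 km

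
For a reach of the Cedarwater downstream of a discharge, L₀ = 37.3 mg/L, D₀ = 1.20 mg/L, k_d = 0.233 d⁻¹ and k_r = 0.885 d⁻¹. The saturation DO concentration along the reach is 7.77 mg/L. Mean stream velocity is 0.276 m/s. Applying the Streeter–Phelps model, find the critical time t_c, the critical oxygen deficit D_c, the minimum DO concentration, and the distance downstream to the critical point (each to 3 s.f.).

At the critical point dD/dt = 0, so k_d L₀ e^(−k_d t) = k_r D. Substituting D(t) from the Streeter–Phelps equation and solving for t gives
t_c = ln[(k_r/k_d)(1 − D₀(k_r−k_d)/(k_d L₀))] / (k_r−k_d).
Here k_r−k_d = 0.6520 d⁻¹ and 1 − D₀(k_r−k_d)/(k_d L₀) = 1 − 1.20×0.6520/(0.233×37.3) = 0.9100, so
t_c = ln(3.798 × 0.9100) / 0.6520 = 1.240 / 0.6520 = 1.902 d.
D_c = (k_d/k_r) L₀ e^(−k_d t_c) = (0.233/0.885) × 37.3 × e^(−0.233×1.902) = 0.2633 × 37.3 × 0.6420 = 6.304 mg/L.
Minimum DO = C_s − D_c = 7.77 − 6.304 = 1.466 mg/L.
x_c = v t_c = 0.276 m/s × 1.902 d × 86400 s/d = 45360 m ≈ 45.4 km.

t_c ≈ 1.90 d; D_c ≈ 6.30 mg/L; min DO ≈ 1.47 mg/L; x_c ≈ 45.4 km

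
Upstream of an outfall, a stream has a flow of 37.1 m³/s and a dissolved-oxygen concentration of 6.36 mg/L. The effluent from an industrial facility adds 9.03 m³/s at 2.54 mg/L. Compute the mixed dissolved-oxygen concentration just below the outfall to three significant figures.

5.61 mg/L

Flow-weighted mixing: C = (Q_r C_r + Q_w C_w)/(Q_r + Q_w)
= (37.1×6.36 + 9.03×2.54)/(37.1 + 9.03) = 258.9/46.13 = 5.612 mg/L.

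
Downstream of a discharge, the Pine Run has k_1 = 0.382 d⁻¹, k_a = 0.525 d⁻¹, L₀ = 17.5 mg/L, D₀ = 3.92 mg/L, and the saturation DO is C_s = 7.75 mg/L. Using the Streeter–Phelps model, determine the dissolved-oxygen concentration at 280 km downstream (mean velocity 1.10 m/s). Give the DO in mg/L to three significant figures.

Travel time t = x/v = 280 km / (1.10 m/s) = 280000 m / 1.10 m/s = 254500 s = 2.946 d.
k_1 L₀/(k_a−k_1) = 0.382×17.5/(0.525−0.382) = 6.685/0.1430 = 46.75 mg/L.
e^(−k_1 t) = e^(−0.382×2.946) = 0.3245; e^(−k_a t) = e^(−0.525×2.946) = 0.2129.
D = 46.75 × (0.3245 − 0.2129) + 3.92 × 0.2129 = 5.216 + 0.8347 = 6.050 mg/L.
DO = C_s − D = 7.75 − 6.050 = 1.700 mg/L.

DO ≈ 1.70 mg/L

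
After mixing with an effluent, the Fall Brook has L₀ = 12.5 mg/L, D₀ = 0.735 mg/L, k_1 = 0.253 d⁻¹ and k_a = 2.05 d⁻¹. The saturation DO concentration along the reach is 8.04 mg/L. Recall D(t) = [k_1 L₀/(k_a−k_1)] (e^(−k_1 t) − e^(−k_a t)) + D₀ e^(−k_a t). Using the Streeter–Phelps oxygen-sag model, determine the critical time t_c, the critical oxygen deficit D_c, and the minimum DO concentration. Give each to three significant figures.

t_c ≈ 0.863 d; D_c ≈ 1.24 mg/L; min DO ≈ 6.80 mg/L

t_c = [1/(k_a−k_1)] ln[(k_a/k_1)(1 − D₀(k_a−k_1)/(k_1 L₀))]
= [1/(2.05−0.253)] ln[(2.05/0.253)(1 − 0.735×1.797/(0.253×12.5))]
= (1/1.797) ln[8.103 × 0.5824] = 0.5565 × ln(4.719) = 0.5565 × 1.552 = 0.8634 d.
L(t_c) = L₀ e^(−k_1 t_c) = 12.5 × 0.8038 = 10.05 mg/L, and at the critical point k_a D_c = k_1 L, so D_c = (0.253/2.05) × 10.05 = 1.240 mg/L.
Minimum DO = C_s − D_c = 8.04 − 1.240 = 6.800 mg/L.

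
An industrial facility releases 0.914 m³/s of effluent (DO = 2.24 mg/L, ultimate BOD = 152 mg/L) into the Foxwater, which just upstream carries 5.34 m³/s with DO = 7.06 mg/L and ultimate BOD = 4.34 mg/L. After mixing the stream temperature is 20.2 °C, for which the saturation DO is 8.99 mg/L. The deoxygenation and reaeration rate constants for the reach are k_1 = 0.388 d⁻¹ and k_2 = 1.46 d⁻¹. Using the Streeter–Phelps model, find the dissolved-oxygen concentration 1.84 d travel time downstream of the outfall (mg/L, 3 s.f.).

DO ≈ 4.86 mg/L

Mixed DO = (5.34×7.06 + 0.914×2.24)/(5.34+0.914) = 39.75/6.254 = 6.356 mg/L.
Mixed L₀ = (5.34×4.34 + 0.914×152)/(6.254) = 162.1/6.254 = 25.92 mg/L.
Initial deficit D₀ = C_s − DO₀ = 8.99 − 6.356 = 2.634 mg/L.
D(1.84) = [0.388×25.92/(1.46−0.388)](e^(−0.388×1.84) − e^(−1.46×1.84)) + 2.634 e^(−1.46×1.84)
= 9.381 × (0.4897 − 0.06813) + 2.634 × 0.06813 = 4.135 mg/L.
DO = 8.99 − 4.135 = 4.855 mg/L.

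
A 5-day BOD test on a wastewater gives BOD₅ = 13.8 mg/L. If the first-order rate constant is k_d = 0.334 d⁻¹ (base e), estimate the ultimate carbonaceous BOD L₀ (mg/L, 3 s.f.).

L₀ ≈ 17.0 mg/L

BOD₅ = L₀(1 − e^(−5k_d)) ⇒ L₀ = BOD₅ / (1 − e^(−5×0.334))
= 13.8 / (1 − 0.1882) = 13.8 / 0.8118 = 17.00 mg/L.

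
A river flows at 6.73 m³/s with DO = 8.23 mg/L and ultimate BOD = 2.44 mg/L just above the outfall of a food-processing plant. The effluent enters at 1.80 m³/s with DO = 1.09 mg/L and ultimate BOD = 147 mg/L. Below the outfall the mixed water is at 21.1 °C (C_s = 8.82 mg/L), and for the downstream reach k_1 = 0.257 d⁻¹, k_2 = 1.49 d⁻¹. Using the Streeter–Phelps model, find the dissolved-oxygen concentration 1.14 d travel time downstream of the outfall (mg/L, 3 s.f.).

DO ≈ 4.57 mg/L

Mixed DO = (6.73×8.23 + 1.80×1.09)/(6.73+1.80) = 57.35/8.530 = 6.723 mg/L.
Mixed L₀ = (6.73×2.44 + 1.80×147)/(8.530) = 281.0/8.530 = 32.95 mg/L.
Initial deficit D₀ = C_s − DO₀ = 8.82 − 6.723 = 2.097 mg/L.
D(1.14) = [0.257×32.95/(1.49−0.257)](e^(−0.257×1.14) − e^(−1.49×1.14)) + 2.097 e^(−1.49×1.14)
= 6.867 × (0.7460 − 0.1829) + 2.097 × 0.1829 = 4.250 mg/L.
DO = 8.82 − 4.250 = 4.570 mg/L.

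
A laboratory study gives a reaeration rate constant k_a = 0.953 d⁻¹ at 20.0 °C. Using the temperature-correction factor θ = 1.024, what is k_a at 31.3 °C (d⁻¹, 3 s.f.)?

k_a ≈ 1.25 d⁻¹

k_a(T₂) = k_a(T₁) · θ^(T₂−T₁) = 0.953 × 1.024^(31.3−20.0)
= 0.953 × 1.024^11.3 = 0.953 × 1.307 = 1.246 d⁻¹.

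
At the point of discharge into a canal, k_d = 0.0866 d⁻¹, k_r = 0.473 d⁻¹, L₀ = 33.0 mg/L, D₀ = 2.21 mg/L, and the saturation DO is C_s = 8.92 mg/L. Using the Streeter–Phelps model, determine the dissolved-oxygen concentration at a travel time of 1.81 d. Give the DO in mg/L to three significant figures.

k_d L₀/(k_r−k_d) = 0.0866×33.0/(0.473−0.0866) = 2.858/0.3864 = 7.396 mg/L.
e^(−k_d t) = e^(−0.0866×1.810) = 0.8549; e^(−k_r t) = e^(−0.473×1.810) = 0.4248.
D = 7.396 × (0.8549 − 0.4248) + 2.21 × 0.4248 = 3.181 + 0.9388 = 4.120 mg/L.
DO = C_s − D = 8.92 − 4.120 = 4.800 mg/L.

DO ≈ 4.80 mg/L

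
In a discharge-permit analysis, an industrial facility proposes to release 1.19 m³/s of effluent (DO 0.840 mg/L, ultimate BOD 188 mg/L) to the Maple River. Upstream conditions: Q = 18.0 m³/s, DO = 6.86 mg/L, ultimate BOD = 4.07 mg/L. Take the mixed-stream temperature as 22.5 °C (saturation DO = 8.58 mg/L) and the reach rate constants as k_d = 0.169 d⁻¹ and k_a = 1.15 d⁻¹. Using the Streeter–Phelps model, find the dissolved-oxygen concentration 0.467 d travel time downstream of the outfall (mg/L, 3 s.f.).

Mixed DO = (18.0×6.86 + 1.19×0.840)/(18.0+1.19) = 124.5/19.19 = 6.487 mg/L.
Mixed L₀ = (18.0×4.07 + 1.19×188)/(19.19) = 297.0/19.19 = 15.48 mg/L.
Initial deficit D₀ = C_s − DO₀ = 8.58 − 6.487 = 2.093 mg/L.
D(0.467) = [0.169×15.48/(1.15−0.169)](e^(−0.169×0.467) − e^(−1.15×0.467)) + 2.093 e^(−1.15×0.467)
= 2.666 × (0.9241 − 0.5845) + 2.093 × 0.5845 = 2.129 mg/L.
DO = 8.58 − 2.129 = 6.451 mg/L.

DO ≈ 6.45 mg/L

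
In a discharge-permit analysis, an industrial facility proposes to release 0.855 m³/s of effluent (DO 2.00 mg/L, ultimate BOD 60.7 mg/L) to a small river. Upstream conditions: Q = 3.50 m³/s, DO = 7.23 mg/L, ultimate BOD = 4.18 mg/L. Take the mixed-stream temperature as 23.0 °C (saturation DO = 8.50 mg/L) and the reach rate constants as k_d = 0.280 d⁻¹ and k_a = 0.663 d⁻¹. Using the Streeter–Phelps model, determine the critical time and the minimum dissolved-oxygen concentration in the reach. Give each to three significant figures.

Mixed DO = (3.50×7.23 + 0.855×2.00)/(3.50+0.855) = 27.02/4.355 = 6.203 mg/L.
Mixed L₀ = (3.50×4.18 + 0.855×60.7)/(4.355) = 66.53/4.355 = 15.28 mg/L.
Initial deficit D₀ = C_s − DO₀ = 8.50 − 6.203 = 2.297 mg/L.
t_c = (1/0.3830) ln[(0.663/0.280)(1 − 2.297×0.3830/(0.280×15.28))] = 2.611 × ln(1.881) = 1.649 d.
D_c = (0.280/0.663) × 15.28 × e^(−0.280×1.649) = 0.4223 × 15.28 × 0.6301 = 4.065 mg/L.
Minimum DO = 8.50 − 4.065 = 4.435 mg/L.

t_c ≈ 1.65 d; minimum DO ≈ 4.43 mg/L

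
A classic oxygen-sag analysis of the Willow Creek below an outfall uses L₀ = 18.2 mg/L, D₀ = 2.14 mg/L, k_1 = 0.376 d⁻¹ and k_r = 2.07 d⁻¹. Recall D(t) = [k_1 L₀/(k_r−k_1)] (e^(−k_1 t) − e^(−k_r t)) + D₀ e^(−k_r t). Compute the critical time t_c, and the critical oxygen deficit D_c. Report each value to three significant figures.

t_c ≈ 0.562 d; D_c ≈ 2.68 mg/L

t_c = [1/(k_r−k_1)] ln[(k_r/k_1)(1 − D₀(k_r−k_1)/(k_1 L₀))]
= [1/(2.07−0.376)] ln[(2.07/0.376)(1 − 2.14×1.694/(0.376×18.2))]
= (1/1.694) ln[5.505 × 0.4703] = 0.5903 × ln(2.589) = 0.5903 × 0.9512 = 0.5615 d.
L(t_c) = L₀ e^(−k_1 t_c) = 18.2 × 0.8097 = 14.74 mg/L, and at the critical point k_r D_c = k_1 L, so D_c = (0.376/2.07) × 14.74 = 2.677 mg/L.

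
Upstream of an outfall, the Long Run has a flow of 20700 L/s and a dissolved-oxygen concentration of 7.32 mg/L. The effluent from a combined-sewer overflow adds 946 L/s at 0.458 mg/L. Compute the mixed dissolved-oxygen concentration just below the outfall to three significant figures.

7.02 mg/L

Flow-weighted mixing: C = (Q_r C_r + Q_w C_w)/(Q_r + Q_w)
= (20700×7.32 + 946×0.458)/(20700 + 946) = 152000/21650 = 7.020 mg/L.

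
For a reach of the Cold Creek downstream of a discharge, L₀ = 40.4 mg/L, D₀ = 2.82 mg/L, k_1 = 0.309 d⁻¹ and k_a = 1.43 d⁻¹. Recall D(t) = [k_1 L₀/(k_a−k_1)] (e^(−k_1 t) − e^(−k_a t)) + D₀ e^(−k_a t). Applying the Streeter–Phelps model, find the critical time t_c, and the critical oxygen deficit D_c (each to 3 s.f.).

t_c = [1/(k_a−k_1)] ln[(k_a/k_1)(1 − D₀(k_a−k_1)/(k_1 L₀))]
= [1/(1.43−0.309)] ln[(1.43/0.309)(1 − 2.82×1.121/(0.309×40.4))]
= (1/1.121) ln[4.628 × 0.7468] = 0.8921 × ln(3.456) = 0.8921 × 1.240 = 1.106 d.
D_c = (k_1/k_a) L₀ e^(−k_1 t_c) = (0.309/1.43) × 40.4 × e^(−0.309×1.106) = 0.2161 × 40.4 × 0.7105 = 6.202 mg/L.

t_c ≈ 1.11 d; D_c ≈ 6.20 mg/L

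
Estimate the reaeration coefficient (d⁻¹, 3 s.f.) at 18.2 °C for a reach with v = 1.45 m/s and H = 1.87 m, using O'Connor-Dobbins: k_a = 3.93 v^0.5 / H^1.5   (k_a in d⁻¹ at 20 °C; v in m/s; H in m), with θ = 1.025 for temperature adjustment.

k_a ≈ 1.77 d⁻¹

k_a(20) = 3.93 × 1.45^0.5 / 1.87^1.5 = 3.93 × 1.204 / 2.557 = 1.851 d⁻¹.
k_a(18.2) = 1.851 × 1.025^(18.2−20) = 1.851 × 0.9565 = 1.770 d⁻¹.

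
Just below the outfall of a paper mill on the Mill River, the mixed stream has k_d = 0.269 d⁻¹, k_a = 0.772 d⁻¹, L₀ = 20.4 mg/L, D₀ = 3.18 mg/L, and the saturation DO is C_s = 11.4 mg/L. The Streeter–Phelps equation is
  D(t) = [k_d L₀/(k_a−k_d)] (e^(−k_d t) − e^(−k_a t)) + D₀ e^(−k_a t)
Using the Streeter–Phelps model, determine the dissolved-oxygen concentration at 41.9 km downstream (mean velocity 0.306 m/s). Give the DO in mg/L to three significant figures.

Travel time t = x/v = 41.9 km / (0.306 m/s) = 41900 m / 0.306 m/s = 136900 s = 1.585 d.
k_d L₀/(k_a−k_d) = 0.269×20.4/(0.772−0.269) = 5.488/0.5030 = 10.91 mg/L.
e^(−k_d t) = e^(−0.269×1.585) = 0.6529; e^(−k_a t) = e^(−0.772×1.585) = 0.2942.
D = 10.91 × (0.6529 − 0.2942) + 3.18 × 0.2942 = 3.913 + 0.9356 = 4.849 mg/L.
DO = C_s − D = 11.4 − 4.849 = 6.551 mg/L.

DO ≈ 6.55 mg/L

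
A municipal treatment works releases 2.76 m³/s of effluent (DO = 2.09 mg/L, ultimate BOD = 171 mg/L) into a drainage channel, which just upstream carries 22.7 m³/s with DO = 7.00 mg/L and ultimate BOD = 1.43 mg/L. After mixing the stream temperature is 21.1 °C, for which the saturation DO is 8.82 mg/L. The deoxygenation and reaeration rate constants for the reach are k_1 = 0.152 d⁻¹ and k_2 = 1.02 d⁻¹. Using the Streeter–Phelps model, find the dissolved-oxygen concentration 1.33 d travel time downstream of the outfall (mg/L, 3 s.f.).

DO ≈ 6.27 mg/L

Mixed DO = (22.7×7.00 + 2.76×2.09)/(22.7+2.76) = 164.7/25.46 = 6.468 mg/L.
Mixed L₀ = (22.7×1.43 + 2.76×171)/(25.46) = 504.4/25.46 = 19.81 mg/L.
Initial deficit D₀ = C_s − DO₀ = 8.82 − 6.468 = 2.352 mg/L.
D(1.33) = [0.152×19.81/(1.02−0.152)](e^(−0.152×1.33) − e^(−1.02×1.33)) + 2.352 e^(−1.02×1.33)
= 3.469 × (0.8170 − 0.2575) + 2.352 × 0.2575 = 2.547 mg/L.
DO = 8.82 − 2.547 = 6.273 mg/L.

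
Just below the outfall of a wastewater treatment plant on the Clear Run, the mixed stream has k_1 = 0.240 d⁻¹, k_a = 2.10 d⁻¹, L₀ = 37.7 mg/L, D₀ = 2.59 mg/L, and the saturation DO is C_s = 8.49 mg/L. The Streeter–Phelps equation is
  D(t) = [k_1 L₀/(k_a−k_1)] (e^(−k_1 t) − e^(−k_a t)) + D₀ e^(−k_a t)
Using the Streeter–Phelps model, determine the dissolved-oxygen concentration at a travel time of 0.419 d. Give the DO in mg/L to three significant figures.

k_1 L₀/(k_a−k_1) = 0.240×37.7/(2.10−0.240) = 9.048/1.860 = 4.865 mg/L.
e^(−k_1 t) = e^(−0.240×0.4190) = 0.9043; e^(−k_a t) = e^(−2.10×0.4190) = 0.4148.
D = 4.865 × (0.9043 − 0.4148) + 2.59 × 0.4148 = 2.381 + 1.074 = 3.456 mg/L.
DO = C_s − D = 8.49 − 3.456 = 5.034 mg/L.

DO ≈ 5.03 mg/L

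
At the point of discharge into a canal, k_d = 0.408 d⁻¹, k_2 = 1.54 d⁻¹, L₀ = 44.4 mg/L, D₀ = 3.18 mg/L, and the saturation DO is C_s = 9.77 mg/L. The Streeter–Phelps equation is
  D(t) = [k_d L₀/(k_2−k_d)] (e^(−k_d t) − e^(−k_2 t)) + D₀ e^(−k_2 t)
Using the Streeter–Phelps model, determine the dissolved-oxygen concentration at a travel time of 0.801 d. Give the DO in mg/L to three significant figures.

k_d L₀/(k_2−k_d) = 0.408×44.4/(1.54−0.408) = 18.12/1.132 = 16.00 mg/L.
e^(−k_d t) = e^(−0.408×0.8010) = 0.7212; e^(−k_2 t) = e^(−1.54×0.8010) = 0.2913.
D = 16.00 × (0.7212 − 0.2913) + 3.18 × 0.2913 = 6.881 + 0.9262 = 7.807 mg/L.
DO = C_s − D = 9.77 − 7.807 = 1.963 mg/L.

DO ≈ 1.96 mg/L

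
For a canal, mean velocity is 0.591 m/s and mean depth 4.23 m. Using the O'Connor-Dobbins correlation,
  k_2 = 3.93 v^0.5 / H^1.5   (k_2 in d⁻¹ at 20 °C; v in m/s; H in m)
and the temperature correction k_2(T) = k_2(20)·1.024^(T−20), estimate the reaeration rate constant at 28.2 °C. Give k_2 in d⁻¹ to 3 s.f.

k_2(20) = 3.93 × 0.591^0.5 / 4.23^1.5 = 3.93 × 0.7688 / 8.700 = 0.3473 d⁻¹.
k_2(28.2) = 0.3473 × 1.024^(28.2−20) = 0.3473 × 1.215 = 0.4218 d⁻¹.

k_2 ≈ 0.422 d⁻¹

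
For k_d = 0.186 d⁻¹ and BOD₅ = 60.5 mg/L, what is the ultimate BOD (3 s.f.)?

BOD₅ = L₀(1 − e^(−5k_d)) ⇒ L₀ = BOD₅ / (1 − e^(−5×0.186))
= 60.5 / (1 − 0.3946) = 60.5 / 0.6054 = 99.93 mg/L.

L₀ ≈ 99.9 mg/L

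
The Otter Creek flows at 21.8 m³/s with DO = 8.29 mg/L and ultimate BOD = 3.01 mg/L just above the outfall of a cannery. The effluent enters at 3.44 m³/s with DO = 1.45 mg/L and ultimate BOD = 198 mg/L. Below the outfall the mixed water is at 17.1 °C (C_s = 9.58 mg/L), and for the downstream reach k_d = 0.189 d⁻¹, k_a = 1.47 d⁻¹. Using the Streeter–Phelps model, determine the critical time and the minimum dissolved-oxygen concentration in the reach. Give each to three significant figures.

t_c ≈ 1.05 d; minimum DO ≈ 6.46 mg/L

Mixed DO = (21.8×8.29 + 3.44×1.45)/(21.8+3.44) = 185.7/25.24 = 7.358 mg/L.
Mixed L₀ = (21.8×3.01 + 3.44×198)/(25.24) = 746.7/25.24 = 29.59 mg/L.
Initial deficit D₀ = C_s − DO₀ = 9.58 − 7.358 = 2.222 mg/L.
t_c = (1/1.281) ln[(1.47/0.189)(1 − 2.222×1.281/(0.189×29.59))] = 0.7806 × ln(3.818) = 1.046 d.
D_c = (0.189/1.47) × 29.59 × e^(−0.189×1.046) = 0.1286 × 29.59 × 0.8206 = 3.122 mg/L.
Minimum DO = 9.58 − 3.122 = 6.458 mg/L.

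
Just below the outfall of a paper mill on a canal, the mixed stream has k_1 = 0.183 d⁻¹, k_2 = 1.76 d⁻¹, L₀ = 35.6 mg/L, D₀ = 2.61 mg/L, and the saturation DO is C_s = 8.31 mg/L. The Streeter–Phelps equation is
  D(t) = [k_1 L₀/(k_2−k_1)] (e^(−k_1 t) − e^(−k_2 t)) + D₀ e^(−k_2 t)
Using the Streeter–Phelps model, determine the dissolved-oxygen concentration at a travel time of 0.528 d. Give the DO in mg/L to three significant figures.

k_1 L₀/(k_2−k_1) = 0.183×35.6/(1.76−0.183) = 6.515/1.577 = 4.131 mg/L.
e^(−k_1 t) = e^(−0.183×0.5280) = 0.9079; e^(−k_2 t) = e^(−1.76×0.5280) = 0.3948.
D = 4.131 × (0.9079 − 0.3948) + 2.61 × 0.3948 = 2.120 + 1.031 = 3.150 mg/L.
DO = C_s − D = 8.31 − 3.150 = 5.160 mg/L.

DO ≈ 5.16 mg/L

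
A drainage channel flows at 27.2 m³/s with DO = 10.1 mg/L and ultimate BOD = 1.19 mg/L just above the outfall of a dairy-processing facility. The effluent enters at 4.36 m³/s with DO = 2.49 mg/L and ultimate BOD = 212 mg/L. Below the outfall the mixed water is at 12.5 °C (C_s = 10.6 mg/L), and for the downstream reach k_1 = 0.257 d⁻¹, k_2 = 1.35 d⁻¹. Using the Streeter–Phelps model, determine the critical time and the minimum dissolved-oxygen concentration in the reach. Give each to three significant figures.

t_c ≈ 1.29 d; minimum DO ≈ 6.46 mg/L

Mixed DO = (27.2×10.1 + 4.36×2.49)/(27.2+4.36) = 285.6/31.56 = 9.049 mg/L.
Mixed L₀ = (27.2×1.19 + 4.36×212)/(31.56) = 956.7/31.56 = 30.31 mg/L.
Initial deficit D₀ = C_s − DO₀ = 10.6 − 9.049 = 1.551 mg/L.
t_c = (1/1.093) ln[(1.35/0.257)(1 − 1.551×1.093/(0.257×30.31))] = 0.9149 × ln(4.110) = 1.293 d.
D_c = (0.257/1.35) × 30.31 × e^(−0.257×1.293) = 0.1904 × 30.31 × 0.7173 = 4.139 mg/L.
Minimum DO = 10.6 − 4.139 = 6.461 mg/L.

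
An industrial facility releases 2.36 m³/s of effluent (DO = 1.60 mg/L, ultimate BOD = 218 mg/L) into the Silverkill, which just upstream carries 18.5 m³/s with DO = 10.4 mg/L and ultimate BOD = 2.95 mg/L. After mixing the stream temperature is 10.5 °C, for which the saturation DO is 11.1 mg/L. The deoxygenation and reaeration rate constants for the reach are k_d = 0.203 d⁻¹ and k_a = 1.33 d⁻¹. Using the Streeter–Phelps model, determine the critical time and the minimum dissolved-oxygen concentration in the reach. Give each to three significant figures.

Mixed DO = (18.5×10.4 + 2.36×1.60)/(18.5+2.36) = 196.2/20.86 = 9.404 mg/L.
Mixed L₀ = (18.5×2.95 + 2.36×218)/(20.86) = 569.1/20.86 = 27.28 mg/L.
Initial deficit D₀ = C_s − DO₀ = 11.1 − 9.404 = 1.696 mg/L.
t_c = (1/1.127) ln[(1.33/0.203)(1 − 1.696×1.127/(0.203×27.28))] = 0.8873 × ln(4.291) = 1.292 d.
D_c = (0.203/1.33) × 27.28 × e^(−0.203×1.292) = 0.1526 × 27.28 × 0.7692 = 3.203 mg/L.
Minimum DO = 11.1 − 3.203 = 7.897 mg/L.

t_c ≈ 1.29 d; minimum DO ≈ 7.90 mg/L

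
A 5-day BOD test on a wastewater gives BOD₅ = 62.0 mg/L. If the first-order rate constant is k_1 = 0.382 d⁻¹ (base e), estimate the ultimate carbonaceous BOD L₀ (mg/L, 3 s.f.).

BOD₅ = L₀(1 − e^(−5k_1)) ⇒ L₀ = BOD₅ / (1 − e^(−5×0.382))
= 62.0 / (1 − 0.1481) = 62.0 / 0.8519 = 72.78 mg/L.

L₀ ≈ 72.8 mg/L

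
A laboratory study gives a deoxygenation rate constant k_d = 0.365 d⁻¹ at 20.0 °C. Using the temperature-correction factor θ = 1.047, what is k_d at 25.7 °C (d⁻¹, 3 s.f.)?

k_d(T₂) = k_d(T₁) · θ^(T₂−T₁) = 0.365 × 1.047^(25.7−20.0)
= 0.365 × 1.047^5.70 = 0.365 × 1.299 = 0.4742 d⁻¹.

k_d ≈ 0.474 d⁻¹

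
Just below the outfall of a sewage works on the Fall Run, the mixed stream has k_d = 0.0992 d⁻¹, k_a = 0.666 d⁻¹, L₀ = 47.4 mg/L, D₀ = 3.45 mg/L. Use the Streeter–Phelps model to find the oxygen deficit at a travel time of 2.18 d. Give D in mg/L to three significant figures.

D ≈ 5.55 mg/L

k_d L₀/(k_a−k_d) = 0.0992×47.4/(0.666−0.0992) = 4.702/0.5668 = 8.296 mg/L.
e^(−k_d t) = e^(−0.0992×2.180) = 0.8055; e^(−k_a t) = e^(−0.666×2.180) = 0.2341.
D = 8.296 × (0.8055 − 0.2341) + 3.45 × 0.2341 = 4.740 + 0.8077 = 5.548 mg/L.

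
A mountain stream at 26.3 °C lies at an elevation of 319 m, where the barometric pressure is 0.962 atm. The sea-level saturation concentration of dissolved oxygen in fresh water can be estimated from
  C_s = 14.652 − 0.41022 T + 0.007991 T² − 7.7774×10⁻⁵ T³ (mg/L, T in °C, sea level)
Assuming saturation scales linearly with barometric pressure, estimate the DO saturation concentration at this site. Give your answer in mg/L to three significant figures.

C_s ≈ 7.67 mg/L

At sea level: C_s = 14.652 − 0.41022×26.3 + 0.007991×26.3² − 7.7774×10⁻⁵×26.3³ = 7.976 mg/L.
Pressure correction: C_s' = 7.976 × 0.962 = 7.673 mg/L.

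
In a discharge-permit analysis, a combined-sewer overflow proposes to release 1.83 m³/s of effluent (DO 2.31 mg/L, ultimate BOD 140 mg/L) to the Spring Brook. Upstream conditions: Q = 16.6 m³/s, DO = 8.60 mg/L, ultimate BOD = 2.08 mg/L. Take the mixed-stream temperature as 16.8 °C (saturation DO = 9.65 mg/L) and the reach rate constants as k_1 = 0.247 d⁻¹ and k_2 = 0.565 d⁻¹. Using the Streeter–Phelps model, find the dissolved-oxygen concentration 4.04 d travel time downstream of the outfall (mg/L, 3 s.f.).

DO ≈ 6.21 mg/L

Mixed DO = (16.6×8.60 + 1.83×2.31)/(16.6+1.83) = 147.0/18.43 = 7.975 mg/L.
Mixed L₀ = (16.6×2.08 + 1.83×140)/(18.43) = 290.7/18.43 = 15.77 mg/L.
Initial deficit D₀ = C_s − DO₀ = 9.65 − 7.975 = 1.675 mg/L.
D(4.04) = [0.247×15.77/(0.565−0.247)](e^(−0.247×4.04) − e^(−0.565×4.04)) + 1.675 e^(−0.565×4.04)
= 12.25 × (0.3687 − 0.1020) + 1.675 × 0.1020 = 3.438 mg/L.
DO = 9.65 − 3.438 = 6.212 mg/L.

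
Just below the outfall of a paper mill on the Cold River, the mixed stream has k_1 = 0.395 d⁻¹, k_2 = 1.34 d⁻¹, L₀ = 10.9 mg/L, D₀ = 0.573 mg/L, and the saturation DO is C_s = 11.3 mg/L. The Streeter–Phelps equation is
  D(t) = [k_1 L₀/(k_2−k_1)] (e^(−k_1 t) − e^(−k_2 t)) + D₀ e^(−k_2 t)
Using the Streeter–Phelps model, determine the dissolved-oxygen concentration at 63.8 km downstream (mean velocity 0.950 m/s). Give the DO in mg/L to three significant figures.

DO ≈ 9.35 mg/L

Travel time t = x/v = 63.8 km / (0.950 m/s) = 63800 m / 0.950 m/s = 67160 s = 0.7773 d.
k_1 L₀/(k_2−k_1) = 0.395×10.9/(1.34−0.395) = 4.306/0.9450 = 4.556 mg/L.
e^(−k_1 t) = e^(−0.395×0.7773) = 0.7356; e^(−k_2 t) = e^(−1.34×0.7773) = 0.3529.
D = 4.556 × (0.7356 − 0.3529) + 0.573 × 0.3529 = 1.744 + 0.2022 = 1.946 mg/L.
DO = C_s − D = 11.3 − 1.946 = 9.354 mg/L.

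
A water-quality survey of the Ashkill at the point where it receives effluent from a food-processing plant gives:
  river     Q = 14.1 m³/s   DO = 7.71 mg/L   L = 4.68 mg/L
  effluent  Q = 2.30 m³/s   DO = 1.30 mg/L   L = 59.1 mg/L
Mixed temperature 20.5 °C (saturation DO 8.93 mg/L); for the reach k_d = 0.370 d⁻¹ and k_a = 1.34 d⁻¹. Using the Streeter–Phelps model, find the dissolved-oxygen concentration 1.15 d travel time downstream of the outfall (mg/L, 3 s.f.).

Mixed DO = (14.1×7.71 + 2.30×1.30)/(14.1+2.30) = 111.7/16.40 = 6.811 mg/L.
Mixed L₀ = (14.1×4.68 + 2.30×59.1)/(16.40) = 201.9/16.40 = 12.31 mg/L.
Initial deficit D₀ = C_s − DO₀ = 8.93 − 6.811 = 2.119 mg/L.
D(1.15) = [0.370×12.31/(1.34−0.370)](e^(−0.370×1.15) − e^(−1.34×1.15)) + 2.119 e^(−1.34×1.15)
= 4.696 × (0.6534 − 0.2142) + 2.119 × 0.2142 = 2.517 mg/L.
DO = 8.93 − 2.517 = 6.413 mg/L.

DO ≈ 6.41 mg/L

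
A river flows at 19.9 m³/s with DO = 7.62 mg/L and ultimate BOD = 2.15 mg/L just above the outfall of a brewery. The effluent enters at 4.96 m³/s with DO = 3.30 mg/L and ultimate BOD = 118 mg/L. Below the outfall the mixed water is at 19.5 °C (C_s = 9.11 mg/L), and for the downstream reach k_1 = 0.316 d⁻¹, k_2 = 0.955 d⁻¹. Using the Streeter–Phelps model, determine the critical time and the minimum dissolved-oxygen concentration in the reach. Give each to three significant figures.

t_c ≈ 1.40 d; minimum DO ≈ 3.75 mg/L

Mixed DO = (19.9×7.62 + 4.96×3.30)/(19.9+4.96) = 168.0/24.86 = 6.758 mg/L.
Mixed L₀ = (19.9×2.15 + 4.96×118)/(24.86) = 628.1/24.86 = 25.26 mg/L.
Initial deficit D₀ = C_s − DO₀ = 9.11 − 6.758 = 2.352 mg/L.
t_c = (1/0.6390) ln[(0.955/0.316)(1 − 2.352×0.6390/(0.316×25.26))] = 1.565 × ln(2.453) = 1.404 d.
D_c = (0.316/0.955) × 25.26 × e^(−0.316×1.404) = 0.3309 × 25.26 × 0.6416 = 5.364 mg/L.
Minimum DO = 9.11 − 5.364 = 3.746 mg/L.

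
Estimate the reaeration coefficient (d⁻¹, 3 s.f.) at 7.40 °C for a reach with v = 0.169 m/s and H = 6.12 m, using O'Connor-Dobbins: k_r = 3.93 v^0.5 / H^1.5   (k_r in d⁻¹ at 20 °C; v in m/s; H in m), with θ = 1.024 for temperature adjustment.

k_r ≈ 0.0791 d⁻¹

k_r(20) = 3.93 × 0.169^0.5 / 6.12^1.5 = 3.93 × 0.4111 / 15.14 = 0.1067 d⁻¹.
k_r(7.40) = 0.1067 × 1.024^(7.40−20) = 0.1067 × 0.7417 = 0.07915 d⁻¹.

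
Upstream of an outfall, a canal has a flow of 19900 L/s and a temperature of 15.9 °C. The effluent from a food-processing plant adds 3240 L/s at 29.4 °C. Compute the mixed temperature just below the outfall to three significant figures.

17.8 °C

Flow-weighted mixing: C = (Q_r C_r + Q_w C_w)/(Q_r + Q_w)
= (19900×15.9 + 3240×29.4)/(19900 + 3240) = 411700/23140 = 17.79 °C.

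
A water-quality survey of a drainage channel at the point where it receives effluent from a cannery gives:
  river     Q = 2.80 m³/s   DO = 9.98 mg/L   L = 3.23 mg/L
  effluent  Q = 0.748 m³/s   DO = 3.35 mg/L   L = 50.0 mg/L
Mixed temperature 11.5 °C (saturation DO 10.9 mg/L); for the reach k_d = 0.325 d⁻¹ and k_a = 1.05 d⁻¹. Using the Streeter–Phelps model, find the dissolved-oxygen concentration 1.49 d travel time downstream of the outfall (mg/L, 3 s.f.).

DO ≈ 8.03 mg/L

Mixed DO = (2.80×9.98 + 0.748×3.35)/(2.80+0.748) = 30.45/3.548 = 8.582 mg/L.
Mixed L₀ = (2.80×3.23 + 0.748×50.0)/(3.548) = 46.44/3.548 = 13.09 mg/L.
Initial deficit D₀ = C_s − DO₀ = 10.9 − 8.582 = 2.318 mg/L.
D(1.49) = [0.325×13.09/(1.05−0.325)](e^(−0.325×1.49) − e^(−1.05×1.49)) + 2.318 e^(−1.05×1.49)
= 5.868 × (0.6162 − 0.2092) + 2.318 × 0.2092 = 2.873 mg/L.
DO = 10.9 − 2.873 = 8.027 mg/L.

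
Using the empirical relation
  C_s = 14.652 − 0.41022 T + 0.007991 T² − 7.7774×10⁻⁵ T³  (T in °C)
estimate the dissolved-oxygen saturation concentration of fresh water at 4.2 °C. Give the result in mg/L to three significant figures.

C_s ≈ 13.1 mg/L

C_s = 14.652 − 0.41022×4.2 + 0.007991×4.2² − 7.7774×10⁻⁵×4.2³ = 13.06 mg/L.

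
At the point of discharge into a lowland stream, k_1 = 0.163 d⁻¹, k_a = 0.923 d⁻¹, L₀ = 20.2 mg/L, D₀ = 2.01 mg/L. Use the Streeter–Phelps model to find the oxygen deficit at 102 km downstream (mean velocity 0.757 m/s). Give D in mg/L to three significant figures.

Travel time t = x/v = 102 km / (0.757 m/s) = 102000 m / 0.757 m/s = 134700 s = 1.560 d.
k_1 L₀/(k_a−k_1) = 0.163×20.2/(0.923−0.163) = 3.293/0.7600 = 4.332 mg/L.
e^(−k_1 t) = e^(−0.163×1.560) = 0.7755; e^(−k_a t) = e^(−0.923×1.560) = 0.2371.
D = 4.332 × (0.7755 − 0.2371) + 2.01 × 0.2371 = 2.333 + 0.4765 = 2.809 mg/L.

D ≈ 2.81 mg/L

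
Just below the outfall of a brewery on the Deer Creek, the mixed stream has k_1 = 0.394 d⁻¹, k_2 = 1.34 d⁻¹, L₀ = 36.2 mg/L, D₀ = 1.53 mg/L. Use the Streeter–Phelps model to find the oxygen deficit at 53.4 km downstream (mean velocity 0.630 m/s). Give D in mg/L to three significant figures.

Travel time t = x/v = 53.4 km / (0.630 m/s) = 53400 m / 0.630 m/s = 84760 s = 0.9810 d.
k_1 L₀/(k_2−k_1) = 0.394×36.2/(1.34−0.394) = 14.26/0.9460 = 15.08 mg/L.
e^(−k_1 t) = e^(−0.394×0.9810) = 0.6794; e^(−k_2 t) = e^(−1.34×0.9810) = 0.2686.
D = 15.08 × (0.6794 − 0.2686) + 1.53 × 0.2686 = 6.194 + 0.4109 = 6.605 mg/L.

D ≈ 6.60 mg/L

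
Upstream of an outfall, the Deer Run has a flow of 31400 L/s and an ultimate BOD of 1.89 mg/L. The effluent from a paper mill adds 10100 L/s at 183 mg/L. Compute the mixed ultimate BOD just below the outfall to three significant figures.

46.0 mg/L

Flow-weighted mixing: C = (Q_r C_r + Q_w C_w)/(Q_r + Q_w)
= (31400×1.89 + 10100×183)/(31400 + 10100) = 1.908×10^6/41500 = 45.97 mg/L.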